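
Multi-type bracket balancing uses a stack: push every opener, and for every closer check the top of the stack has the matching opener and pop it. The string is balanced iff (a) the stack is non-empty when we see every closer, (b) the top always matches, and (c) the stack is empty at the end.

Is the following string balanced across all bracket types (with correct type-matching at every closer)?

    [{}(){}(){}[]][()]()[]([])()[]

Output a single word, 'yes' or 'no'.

pos 0: push '['; stack = [
pos 1: push '{'; stack = [{
pos 2: '}' matches '{'; pop; stack = [
pos 3: push '('; stack = [(
pos 4: ')' matches '('; pop; stack = [
pos 5: push '{'; stack = [{
pos 6: '}' matches '{'; pop; stack = [
pos 7: push '('; stack = [(
pos 8: ')' matches '('; pop; stack = [
pos 9: push '{'; stack = [{
pos 10: '}' matches '{'; pop; stack = [
pos 11: push '['; stack = [[
pos 12: ']' matches '['; pop; stack = [
pos 13: ']' matches '['; pop; stack = (empty)
pos 14: push '['; stack = [
pos 15: push '('; stack = [(
pos 16: ')' matches '('; pop; stack = [
pos 17: ']' matches '['; pop; stack = (empty)
pos 18: push '('; stack = (
pos 19: ')' matches '('; pop; stack = (empty)
pos 20: push '['; stack = [
pos 21: ']' matches '['; pop; stack = (empty)
pos 22: push '('; stack = (
pos 23: push '['; stack = ([
pos 24: ']' matches '['; pop; stack = (
pos 25: ')' matches '('; pop; stack = (empty)
pos 26: push '('; stack = (
pos 27: ')' matches '('; pop; stack = (empty)
pos 28: push '['; stack = [
pos 29: ']' matches '['; pop; stack = (empty)
end: stack empty → VALID
Verdict: properly nested → yes

Answer: yes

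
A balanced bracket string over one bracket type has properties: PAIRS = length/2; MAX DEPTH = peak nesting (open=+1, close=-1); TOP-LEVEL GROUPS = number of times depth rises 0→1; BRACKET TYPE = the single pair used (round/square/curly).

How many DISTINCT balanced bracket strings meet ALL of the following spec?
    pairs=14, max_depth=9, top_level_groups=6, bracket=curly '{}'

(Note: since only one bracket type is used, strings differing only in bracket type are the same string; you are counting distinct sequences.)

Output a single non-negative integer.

Answer: 6

Derivation:
Spec: pairs=14 depth=9 groups=6
Count(depth <= 9) = 87210
Count(depth <= 8) = 87204
Count(depth == 9) = 87210 - 87204 = 6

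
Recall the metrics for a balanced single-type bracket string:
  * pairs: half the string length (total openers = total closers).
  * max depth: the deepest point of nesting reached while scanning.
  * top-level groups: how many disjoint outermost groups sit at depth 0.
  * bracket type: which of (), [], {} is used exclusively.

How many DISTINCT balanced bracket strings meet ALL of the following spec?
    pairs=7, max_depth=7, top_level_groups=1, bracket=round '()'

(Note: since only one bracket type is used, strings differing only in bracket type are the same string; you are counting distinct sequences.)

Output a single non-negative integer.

Answer: 1

Derivation:
Spec: pairs=7 depth=7 groups=1
Count(depth <= 7) = 132
Count(depth <= 6) = 131
Count(depth == 7) = 132 - 131 = 1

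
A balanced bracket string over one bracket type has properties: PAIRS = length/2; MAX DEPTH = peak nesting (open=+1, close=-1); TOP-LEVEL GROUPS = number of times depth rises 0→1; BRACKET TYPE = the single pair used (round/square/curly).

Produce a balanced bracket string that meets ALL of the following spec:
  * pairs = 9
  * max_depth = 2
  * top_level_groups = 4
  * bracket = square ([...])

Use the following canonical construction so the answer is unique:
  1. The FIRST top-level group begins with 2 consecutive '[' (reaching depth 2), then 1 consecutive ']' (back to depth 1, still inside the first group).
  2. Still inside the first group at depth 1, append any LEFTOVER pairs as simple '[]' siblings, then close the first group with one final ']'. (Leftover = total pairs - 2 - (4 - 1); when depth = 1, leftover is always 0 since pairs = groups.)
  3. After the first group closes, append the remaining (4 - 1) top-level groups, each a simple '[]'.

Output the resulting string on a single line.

Answer: [[][][][][]][][][]

Derivation:
Spec: pairs=9 depth=2 groups=4
Leftover pairs = 9 - 2 - (4-1) = 4
First group: deep chain of depth 2 + 4 sibling pairs
Remaining 3 groups: simple '[]' each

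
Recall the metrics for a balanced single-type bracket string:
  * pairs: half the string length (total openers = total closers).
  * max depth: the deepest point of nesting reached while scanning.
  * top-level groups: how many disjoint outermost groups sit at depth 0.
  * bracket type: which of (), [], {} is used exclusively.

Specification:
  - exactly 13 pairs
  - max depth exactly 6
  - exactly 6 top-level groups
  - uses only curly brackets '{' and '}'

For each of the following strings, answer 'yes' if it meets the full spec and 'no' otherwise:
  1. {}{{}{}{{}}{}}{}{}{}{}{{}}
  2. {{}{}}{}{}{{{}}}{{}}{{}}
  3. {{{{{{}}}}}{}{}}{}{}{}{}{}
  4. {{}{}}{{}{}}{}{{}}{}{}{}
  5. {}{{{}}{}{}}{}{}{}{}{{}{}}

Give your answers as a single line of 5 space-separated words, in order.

String 1 '{}{{}{}{{}}{}}{}{}{}{}{{}}': depth seq [1 0 1 2 1 2 1 2 3 2 1 2 1 0 1 0 1 0 1 0 1 0 1 2 1 0]
  -> pairs=13 depth=3 groups=7 -> no
String 2 '{{}{}}{}{}{{{}}}{{}}{{}}': depth seq [1 2 1 2 1 0 1 0 1 0 1 2 3 2 1 0 1 2 1 0 1 2 1 0]
  -> pairs=12 depth=3 groups=6 -> no
String 3 '{{{{{{}}}}}{}{}}{}{}{}{}{}': depth seq [1 2 3 4 5 6 5 4 3 2 1 2 1 2 1 0 1 0 1 0 1 0 1 0 1 0]
  -> pairs=13 depth=6 groups=6 -> yes
String 4 '{{}{}}{{}{}}{}{{}}{}{}{}': depth seq [1 2 1 2 1 0 1 2 1 2 1 0 1 0 1 2 1 0 1 0 1 0 1 0]
  -> pairs=12 depth=2 groups=7 -> no
String 5 '{}{{{}}{}{}}{}{}{}{}{{}{}}': depth seq [1 0 1 2 3 2 1 2 1 2 1 0 1 0 1 0 1 0 1 0 1 2 1 2 1 0]
  -> pairs=13 depth=3 groups=7 -> no

Answer: no no yes no no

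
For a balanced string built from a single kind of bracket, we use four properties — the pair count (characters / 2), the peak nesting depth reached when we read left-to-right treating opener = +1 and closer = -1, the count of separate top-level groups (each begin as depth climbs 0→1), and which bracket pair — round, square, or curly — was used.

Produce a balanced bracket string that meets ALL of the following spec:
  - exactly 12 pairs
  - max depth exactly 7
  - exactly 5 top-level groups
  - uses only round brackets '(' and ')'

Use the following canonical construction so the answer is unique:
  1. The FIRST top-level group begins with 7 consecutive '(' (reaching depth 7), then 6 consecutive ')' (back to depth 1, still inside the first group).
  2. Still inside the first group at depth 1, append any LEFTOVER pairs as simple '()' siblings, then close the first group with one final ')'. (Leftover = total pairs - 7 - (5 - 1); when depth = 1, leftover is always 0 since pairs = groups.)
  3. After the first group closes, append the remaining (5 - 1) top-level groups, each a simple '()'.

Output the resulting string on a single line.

Answer: ((((((())))))())()()()()

Derivation:
Spec: pairs=12 depth=7 groups=5
Leftover pairs = 12 - 7 - (5-1) = 1
First group: deep chain of depth 7 + 1 sibling pairs
Remaining 4 groups: simple '()' each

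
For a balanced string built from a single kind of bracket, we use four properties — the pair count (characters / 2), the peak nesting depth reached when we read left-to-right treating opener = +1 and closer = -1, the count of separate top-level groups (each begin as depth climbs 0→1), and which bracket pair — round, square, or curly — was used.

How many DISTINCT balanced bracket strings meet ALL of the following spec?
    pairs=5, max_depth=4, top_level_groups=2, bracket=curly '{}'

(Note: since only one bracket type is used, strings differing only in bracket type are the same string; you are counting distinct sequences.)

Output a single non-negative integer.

Spec: pairs=5 depth=4 groups=2
Count(depth <= 4) = 14
Count(depth <= 3) = 12
Count(depth == 4) = 14 - 12 = 2

Answer: 2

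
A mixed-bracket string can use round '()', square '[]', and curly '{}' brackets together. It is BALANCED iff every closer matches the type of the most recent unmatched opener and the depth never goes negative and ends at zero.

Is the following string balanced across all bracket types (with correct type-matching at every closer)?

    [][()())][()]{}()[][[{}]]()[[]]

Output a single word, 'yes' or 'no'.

pos 0: push '['; stack = [
pos 1: ']' matches '['; pop; stack = (empty)
pos 2: push '['; stack = [
pos 3: push '('; stack = [(
pos 4: ')' matches '('; pop; stack = [
pos 5: push '('; stack = [(
pos 6: ')' matches '('; pop; stack = [
pos 7: saw closer ')' but top of stack is '[' (expected ']') → INVALID
Verdict: type mismatch at position 7: ')' closes '[' → no

Answer: no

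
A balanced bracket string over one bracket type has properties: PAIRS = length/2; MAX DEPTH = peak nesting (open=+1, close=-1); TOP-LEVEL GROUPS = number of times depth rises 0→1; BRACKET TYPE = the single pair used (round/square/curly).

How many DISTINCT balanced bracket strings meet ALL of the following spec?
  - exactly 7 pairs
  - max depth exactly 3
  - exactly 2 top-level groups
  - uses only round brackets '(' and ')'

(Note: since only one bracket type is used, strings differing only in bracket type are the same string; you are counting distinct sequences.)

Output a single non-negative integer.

Spec: pairs=7 depth=3 groups=2
Count(depth <= 3) = 64
Count(depth <= 2) = 6
Count(depth == 3) = 64 - 6 = 58

Answer: 58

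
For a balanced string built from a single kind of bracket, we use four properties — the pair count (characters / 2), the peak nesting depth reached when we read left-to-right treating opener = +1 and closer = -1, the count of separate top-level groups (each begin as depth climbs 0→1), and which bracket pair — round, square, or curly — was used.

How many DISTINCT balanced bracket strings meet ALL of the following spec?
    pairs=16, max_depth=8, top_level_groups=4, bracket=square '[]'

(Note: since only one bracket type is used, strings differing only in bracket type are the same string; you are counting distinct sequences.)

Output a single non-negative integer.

Spec: pairs=16 depth=8 groups=4
Count(depth <= 8) = 4297761
Count(depth <= 7) = 4151745
Count(depth == 8) = 4297761 - 4151745 = 146016

Answer: 146016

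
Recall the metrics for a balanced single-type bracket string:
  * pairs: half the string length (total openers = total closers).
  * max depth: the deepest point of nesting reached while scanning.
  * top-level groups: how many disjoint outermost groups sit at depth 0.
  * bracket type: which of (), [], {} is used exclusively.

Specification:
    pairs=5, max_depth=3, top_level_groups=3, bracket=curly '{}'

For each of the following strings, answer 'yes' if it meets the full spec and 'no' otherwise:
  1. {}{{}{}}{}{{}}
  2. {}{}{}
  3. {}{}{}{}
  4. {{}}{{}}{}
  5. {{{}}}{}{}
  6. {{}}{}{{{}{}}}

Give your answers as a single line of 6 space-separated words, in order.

String 1 '{}{{}{}}{}{{}}': depth seq [1 0 1 2 1 2 1 0 1 0 1 2 1 0]
  -> pairs=7 depth=2 groups=4 -> no
String 2 '{}{}{}': depth seq [1 0 1 0 1 0]
  -> pairs=3 depth=1 groups=3 -> no
String 3 '{}{}{}{}': depth seq [1 0 1 0 1 0 1 0]
  -> pairs=4 depth=1 groups=4 -> no
String 4 '{{}}{{}}{}': depth seq [1 2 1 0 1 2 1 0 1 0]
  -> pairs=5 depth=2 groups=3 -> no
String 5 '{{{}}}{}{}': depth seq [1 2 3 2 1 0 1 0 1 0]
  -> pairs=5 depth=3 groups=3 -> yes
String 6 '{{}}{}{{{}{}}}': depth seq [1 2 1 0 1 0 1 2 3 2 3 2 1 0]
  -> pairs=7 depth=3 groups=3 -> no

Answer: no no no no yes no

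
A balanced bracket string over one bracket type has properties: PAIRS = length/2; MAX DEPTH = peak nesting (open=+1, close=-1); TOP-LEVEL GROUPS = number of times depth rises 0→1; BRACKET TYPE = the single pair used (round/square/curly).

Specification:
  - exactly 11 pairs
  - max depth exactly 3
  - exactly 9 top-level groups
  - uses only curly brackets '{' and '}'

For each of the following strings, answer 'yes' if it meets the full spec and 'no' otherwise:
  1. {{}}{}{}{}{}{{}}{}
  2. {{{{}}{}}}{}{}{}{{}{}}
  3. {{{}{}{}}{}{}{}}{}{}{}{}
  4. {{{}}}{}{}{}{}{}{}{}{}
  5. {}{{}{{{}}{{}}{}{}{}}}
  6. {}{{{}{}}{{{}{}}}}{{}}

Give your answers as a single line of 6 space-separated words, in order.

Answer: no no no yes no no

Derivation:
String 1 '{{}}{}{}{}{}{{}}{}': depth seq [1 2 1 0 1 0 1 0 1 0 1 0 1 2 1 0 1 0]
  -> pairs=9 depth=2 groups=7 -> no
String 2 '{{{{}}{}}}{}{}{}{{}{}}': depth seq [1 2 3 4 3 2 3 2 1 0 1 0 1 0 1 0 1 2 1 2 1 0]
  -> pairs=11 depth=4 groups=5 -> no
String 3 '{{{}{}{}}{}{}{}}{}{}{}{}': depth seq [1 2 3 2 3 2 3 2 1 2 1 2 1 2 1 0 1 0 1 0 1 0 1 0]
  -> pairs=12 depth=3 groups=5 -> no
String 4 '{{{}}}{}{}{}{}{}{}{}{}': depth seq [1 2 3 2 1 0 1 0 1 0 1 0 1 0 1 0 1 0 1 0 1 0]
  -> pairs=11 depth=3 groups=9 -> yes
String 5 '{}{{}{{{}}{{}}{}{}{}}}': depth seq [1 0 1 2 1 2 3 4 3 2 3 4 3 2 3 2 3 2 3 2 1 0]
  -> pairs=11 depth=4 groups=2 -> no
String 6 '{}{{{}{}}{{{}{}}}}{{}}': depth seq [1 0 1 2 3 2 3 2 1 2 3 4 3 4 3 2 1 0 1 2 1 0]
  -> pairs=11 depth=4 groups=3 -> no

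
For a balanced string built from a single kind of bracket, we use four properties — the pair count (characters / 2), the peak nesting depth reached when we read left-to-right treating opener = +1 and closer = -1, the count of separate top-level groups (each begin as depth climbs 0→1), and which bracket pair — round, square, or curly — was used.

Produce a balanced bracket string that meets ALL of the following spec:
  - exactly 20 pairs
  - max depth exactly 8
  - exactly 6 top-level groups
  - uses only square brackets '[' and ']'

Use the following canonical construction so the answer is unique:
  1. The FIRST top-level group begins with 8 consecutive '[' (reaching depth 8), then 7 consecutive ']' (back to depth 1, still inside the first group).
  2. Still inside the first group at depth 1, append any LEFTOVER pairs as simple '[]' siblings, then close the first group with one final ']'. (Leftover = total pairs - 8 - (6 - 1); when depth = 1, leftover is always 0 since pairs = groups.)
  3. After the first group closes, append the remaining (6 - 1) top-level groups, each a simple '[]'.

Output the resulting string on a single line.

Answer: [[[[[[[[]]]]]]][][][][][][][]][][][][][]

Derivation:
Spec: pairs=20 depth=8 groups=6
Leftover pairs = 20 - 8 - (6-1) = 7
First group: deep chain of depth 8 + 7 sibling pairs
Remaining 5 groups: simple '[]' each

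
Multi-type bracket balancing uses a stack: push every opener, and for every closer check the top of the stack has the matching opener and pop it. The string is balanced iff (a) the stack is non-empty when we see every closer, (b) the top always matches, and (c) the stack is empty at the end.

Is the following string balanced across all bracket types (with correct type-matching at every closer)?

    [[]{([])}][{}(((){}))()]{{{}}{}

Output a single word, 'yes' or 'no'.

pos 0: push '['; stack = [
pos 1: push '['; stack = [[
pos 2: ']' matches '['; pop; stack = [
pos 3: push '{'; stack = [{
pos 4: push '('; stack = [{(
pos 5: push '['; stack = [{([
pos 6: ']' matches '['; pop; stack = [{(
pos 7: ')' matches '('; pop; stack = [{
pos 8: '}' matches '{'; pop; stack = [
pos 9: ']' matches '['; pop; stack = (empty)
pos 10: push '['; stack = [
pos 11: push '{'; stack = [{
pos 12: '}' matches '{'; pop; stack = [
pos 13: push '('; stack = [(
pos 14: push '('; stack = [((
pos 15: push '('; stack = [(((
pos 16: ')' matches '('; pop; stack = [((
pos 17: push '{'; stack = [(({
pos 18: '}' matches '{'; pop; stack = [((
pos 19: ')' matches '('; pop; stack = [(
pos 20: ')' matches '('; pop; stack = [
pos 21: push '('; stack = [(
pos 22: ')' matches '('; pop; stack = [
pos 23: ']' matches '['; pop; stack = (empty)
pos 24: push '{'; stack = {
pos 25: push '{'; stack = {{
pos 26: push '{'; stack = {{{
pos 27: '}' matches '{'; pop; stack = {{
pos 28: '}' matches '{'; pop; stack = {
pos 29: push '{'; stack = {{
pos 30: '}' matches '{'; pop; stack = {
end: stack still non-empty ({) → INVALID
Verdict: unclosed openers at end: { → no

Answer: no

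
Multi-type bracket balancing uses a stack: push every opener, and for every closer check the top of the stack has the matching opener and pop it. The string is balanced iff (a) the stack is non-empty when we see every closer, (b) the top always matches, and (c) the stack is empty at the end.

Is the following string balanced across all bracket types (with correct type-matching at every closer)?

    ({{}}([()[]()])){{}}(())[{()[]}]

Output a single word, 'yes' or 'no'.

Answer: yes

Derivation:
pos 0: push '('; stack = (
pos 1: push '{'; stack = ({
pos 2: push '{'; stack = ({{
pos 3: '}' matches '{'; pop; stack = ({
pos 4: '}' matches '{'; pop; stack = (
pos 5: push '('; stack = ((
pos 6: push '['; stack = (([
pos 7: push '('; stack = (([(
pos 8: ')' matches '('; pop; stack = (([
pos 9: push '['; stack = (([[
pos 10: ']' matches '['; pop; stack = (([
pos 11: push '('; stack = (([(
pos 12: ')' matches '('; pop; stack = (([
pos 13: ']' matches '['; pop; stack = ((
pos 14: ')' matches '('; pop; stack = (
pos 15: ')' matches '('; pop; stack = (empty)
pos 16: push '{'; stack = {
pos 17: push '{'; stack = {{
pos 18: '}' matches '{'; pop; stack = {
pos 19: '}' matches '{'; pop; stack = (empty)
pos 20: push '('; stack = (
pos 21: push '('; stack = ((
pos 22: ')' matches '('; pop; stack = (
pos 23: ')' matches '('; pop; stack = (empty)
pos 24: push '['; stack = [
pos 25: push '{'; stack = [{
pos 26: push '('; stack = [{(
pos 27: ')' matches '('; pop; stack = [{
pos 28: push '['; stack = [{[
pos 29: ']' matches '['; pop; stack = [{
pos 30: '}' matches '{'; pop; stack = [
pos 31: ']' matches '['; pop; stack = (empty)
end: stack empty → VALID
Verdict: properly nested → yes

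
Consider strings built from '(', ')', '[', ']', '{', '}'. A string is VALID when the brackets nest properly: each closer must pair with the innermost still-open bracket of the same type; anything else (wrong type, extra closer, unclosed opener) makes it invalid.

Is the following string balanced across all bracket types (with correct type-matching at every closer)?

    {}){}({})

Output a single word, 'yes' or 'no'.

Answer: no

Derivation:
pos 0: push '{'; stack = {
pos 1: '}' matches '{'; pop; stack = (empty)
pos 2: saw closer ')' but stack is empty → INVALID
Verdict: unmatched closer ')' at position 2 → no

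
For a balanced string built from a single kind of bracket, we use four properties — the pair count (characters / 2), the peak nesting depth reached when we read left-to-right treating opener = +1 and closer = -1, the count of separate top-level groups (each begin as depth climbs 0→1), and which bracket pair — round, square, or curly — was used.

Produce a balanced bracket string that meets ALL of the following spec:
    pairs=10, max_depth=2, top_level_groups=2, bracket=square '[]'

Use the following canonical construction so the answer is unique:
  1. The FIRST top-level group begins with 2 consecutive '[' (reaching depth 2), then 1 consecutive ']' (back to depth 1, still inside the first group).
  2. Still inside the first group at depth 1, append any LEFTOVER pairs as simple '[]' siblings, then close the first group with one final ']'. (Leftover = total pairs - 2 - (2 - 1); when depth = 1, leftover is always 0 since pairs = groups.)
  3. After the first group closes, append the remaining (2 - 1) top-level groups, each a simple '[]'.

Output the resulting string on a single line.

Spec: pairs=10 depth=2 groups=2
Leftover pairs = 10 - 2 - (2-1) = 7
First group: deep chain of depth 2 + 7 sibling pairs
Remaining 1 groups: simple '[]' each

Answer: [[][][][][][][][]][]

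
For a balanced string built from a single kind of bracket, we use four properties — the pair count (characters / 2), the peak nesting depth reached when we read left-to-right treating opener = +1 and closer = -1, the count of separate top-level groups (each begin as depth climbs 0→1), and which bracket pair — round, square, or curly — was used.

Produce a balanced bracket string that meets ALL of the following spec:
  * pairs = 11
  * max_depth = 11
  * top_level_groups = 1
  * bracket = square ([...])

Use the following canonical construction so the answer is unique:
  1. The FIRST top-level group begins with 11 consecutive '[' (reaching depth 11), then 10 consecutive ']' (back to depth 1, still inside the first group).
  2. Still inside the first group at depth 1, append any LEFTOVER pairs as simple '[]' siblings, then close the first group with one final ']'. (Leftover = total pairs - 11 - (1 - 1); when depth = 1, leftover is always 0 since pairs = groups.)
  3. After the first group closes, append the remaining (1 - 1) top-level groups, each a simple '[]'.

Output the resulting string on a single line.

Answer: [[[[[[[[[[[]]]]]]]]]]]

Derivation:
Spec: pairs=11 depth=11 groups=1
Leftover pairs = 11 - 11 - (1-1) = 0
First group: deep chain of depth 11 + 0 sibling pairs
Remaining 0 groups: simple '[]' each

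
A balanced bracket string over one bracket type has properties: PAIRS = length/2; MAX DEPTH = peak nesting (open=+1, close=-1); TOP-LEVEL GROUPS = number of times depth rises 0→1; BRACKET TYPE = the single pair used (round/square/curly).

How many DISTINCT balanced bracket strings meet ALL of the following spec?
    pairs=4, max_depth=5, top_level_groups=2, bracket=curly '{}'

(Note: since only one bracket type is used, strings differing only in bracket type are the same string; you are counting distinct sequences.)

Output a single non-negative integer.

Spec: pairs=4 depth=5 groups=2
Count(depth <= 5) = 5
Count(depth <= 4) = 5
Count(depth == 5) = 5 - 5 = 0

Answer: 0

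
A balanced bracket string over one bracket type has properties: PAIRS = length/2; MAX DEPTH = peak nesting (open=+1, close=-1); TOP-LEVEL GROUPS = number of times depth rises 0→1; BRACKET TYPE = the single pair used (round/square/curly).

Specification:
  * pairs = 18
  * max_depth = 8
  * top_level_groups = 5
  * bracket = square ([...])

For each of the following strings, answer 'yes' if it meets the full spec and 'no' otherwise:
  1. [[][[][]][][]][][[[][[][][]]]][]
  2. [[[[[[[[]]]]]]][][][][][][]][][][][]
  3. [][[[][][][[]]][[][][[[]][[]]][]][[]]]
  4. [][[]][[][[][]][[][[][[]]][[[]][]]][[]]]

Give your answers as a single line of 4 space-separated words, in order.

String 1 '[[][[][]][][]][][[[][[][][]]]][]': depth seq [1 2 1 2 3 2 3 2 1 2 1 2 1 0 1 0 1 2 3 2 3 4 3 4 3 4 3 2 1 0 1 0]
  -> pairs=16 depth=4 groups=4 -> no
String 2 '[[[[[[[[]]]]]]][][][][][][]][][][][]': depth seq [1 2 3 4 5 6 7 8 7 6 5 4 3 2 1 2 1 2 1 2 1 2 1 2 1 2 1 0 1 0 1 0 1 0 1 0]
  -> pairs=18 depth=8 groups=5 -> yes
String 3 '[][[[][][][[]]][[][][[[]][[]]][]][[]]]': depth seq [1 0 1 2 3 2 3 2 3 2 3 4 3 2 1 2 3 2 3 2 3 4 5 4 3 4 5 4 3 2 3 2 1 2 3 2 1 0]
  -> pairs=19 depth=5 groups=2 -> no
String 4 '[][[]][[][[][]][[][[][[]]][[[]][]]][[]]]': depth seq [1 0 1 2 1 0 1 2 1 2 3 2 3 2 1 2 3 2 3 4 3 4 5 4 3 2 3 4 5 4 3 4 3 2 1 2 3 2 1 0]
  -> pairs=20 depth=5 groups=3 -> no

Answer: no yes no no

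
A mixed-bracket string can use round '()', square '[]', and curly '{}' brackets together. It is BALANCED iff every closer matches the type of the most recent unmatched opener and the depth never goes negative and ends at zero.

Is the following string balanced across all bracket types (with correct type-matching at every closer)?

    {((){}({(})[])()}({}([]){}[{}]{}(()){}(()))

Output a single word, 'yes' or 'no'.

Answer: no

Derivation:
pos 0: push '{'; stack = {
pos 1: push '('; stack = {(
pos 2: push '('; stack = {((
pos 3: ')' matches '('; pop; stack = {(
pos 4: push '{'; stack = {({
pos 5: '}' matches '{'; pop; stack = {(
pos 6: push '('; stack = {((
pos 7: push '{'; stack = {(({
pos 8: push '('; stack = {(({(
pos 9: saw closer '}' but top of stack is '(' (expected ')') → INVALID
Verdict: type mismatch at position 9: '}' closes '(' → no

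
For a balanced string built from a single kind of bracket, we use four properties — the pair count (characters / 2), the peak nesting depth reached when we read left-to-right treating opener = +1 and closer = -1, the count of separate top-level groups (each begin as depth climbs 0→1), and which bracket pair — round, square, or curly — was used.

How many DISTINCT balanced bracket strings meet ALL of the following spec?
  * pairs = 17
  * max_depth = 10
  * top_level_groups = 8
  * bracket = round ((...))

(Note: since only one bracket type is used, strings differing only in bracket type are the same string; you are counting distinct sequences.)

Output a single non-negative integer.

Spec: pairs=17 depth=10 groups=8
Count(depth <= 10) = 961400
Count(depth <= 9) = 961392
Count(depth == 10) = 961400 - 961392 = 8

Answer: 8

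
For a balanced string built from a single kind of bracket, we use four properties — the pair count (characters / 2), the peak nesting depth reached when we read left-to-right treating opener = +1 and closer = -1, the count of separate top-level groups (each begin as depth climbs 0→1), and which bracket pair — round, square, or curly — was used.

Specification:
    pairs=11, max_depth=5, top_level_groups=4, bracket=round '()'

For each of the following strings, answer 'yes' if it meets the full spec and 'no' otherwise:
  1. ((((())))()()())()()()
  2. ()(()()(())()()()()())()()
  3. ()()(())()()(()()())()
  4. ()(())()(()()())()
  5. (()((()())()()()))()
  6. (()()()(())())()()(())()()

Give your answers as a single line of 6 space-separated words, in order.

String 1 '((((())))()()())()()()': depth seq [1 2 3 4 5 4 3 2 1 2 1 2 1 2 1 0 1 0 1 0 1 0]
  -> pairs=11 depth=5 groups=4 -> yes
String 2 '()(()()(())()()()()())()()': depth seq [1 0 1 2 1 2 1 2 3 2 1 2 1 2 1 2 1 2 1 2 1 0 1 0 1 0]
  -> pairs=13 depth=3 groups=4 -> no
String 3 '()()(())()()(()()())()': depth seq [1 0 1 0 1 2 1 0 1 0 1 0 1 2 1 2 1 2 1 0 1 0]
  -> pairs=11 depth=2 groups=7 -> no
String 4 '()(())()(()()())()': depth seq [1 0 1 2 1 0 1 0 1 2 1 2 1 2 1 0 1 0]
  -> pairs=9 depth=2 groups=5 -> no
String 5 '(()((()())()()()))()': depth seq [1 2 1 2 3 4 3 4 3 2 3 2 3 2 3 2 1 0 1 0]
  -> pairs=10 depth=4 groups=2 -> no
String 6 '(()()()(())())()()(())()()': depth seq [1 2 1 2 1 2 1 2 3 2 1 2 1 0 1 0 1 0 1 2 1 0 1 0 1 0]
  -> pairs=13 depth=3 groups=6 -> no

Answer: yes no no no no no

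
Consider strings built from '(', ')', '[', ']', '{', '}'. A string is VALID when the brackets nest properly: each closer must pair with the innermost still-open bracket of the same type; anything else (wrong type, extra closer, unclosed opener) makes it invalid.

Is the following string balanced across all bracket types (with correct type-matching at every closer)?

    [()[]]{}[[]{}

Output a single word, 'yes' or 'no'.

Answer: no

Derivation:
pos 0: push '['; stack = [
pos 1: push '('; stack = [(
pos 2: ')' matches '('; pop; stack = [
pos 3: push '['; stack = [[
pos 4: ']' matches '['; pop; stack = [
pos 5: ']' matches '['; pop; stack = (empty)
pos 6: push '{'; stack = {
pos 7: '}' matches '{'; pop; stack = (empty)
pos 8: push '['; stack = [
pos 9: push '['; stack = [[
pos 10: ']' matches '['; pop; stack = [
pos 11: push '{'; stack = [{
pos 12: '}' matches '{'; pop; stack = [
end: stack still non-empty ([) → INVALID
Verdict: unclosed openers at end: [ → no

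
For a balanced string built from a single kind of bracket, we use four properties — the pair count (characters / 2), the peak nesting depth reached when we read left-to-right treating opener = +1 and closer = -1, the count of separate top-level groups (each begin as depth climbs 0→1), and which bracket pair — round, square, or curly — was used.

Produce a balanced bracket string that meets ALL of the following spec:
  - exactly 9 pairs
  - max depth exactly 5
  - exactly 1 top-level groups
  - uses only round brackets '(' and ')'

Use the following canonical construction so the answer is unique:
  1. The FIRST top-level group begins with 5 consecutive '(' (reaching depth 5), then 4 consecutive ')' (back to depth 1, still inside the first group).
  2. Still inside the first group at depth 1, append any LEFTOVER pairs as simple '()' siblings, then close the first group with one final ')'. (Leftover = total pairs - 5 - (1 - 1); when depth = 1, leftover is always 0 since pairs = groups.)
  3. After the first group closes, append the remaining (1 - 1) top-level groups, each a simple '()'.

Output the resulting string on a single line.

Spec: pairs=9 depth=5 groups=1
Leftover pairs = 9 - 5 - (1-1) = 4
First group: deep chain of depth 5 + 4 sibling pairs
Remaining 0 groups: simple '()' each

Answer: ((((())))()()()())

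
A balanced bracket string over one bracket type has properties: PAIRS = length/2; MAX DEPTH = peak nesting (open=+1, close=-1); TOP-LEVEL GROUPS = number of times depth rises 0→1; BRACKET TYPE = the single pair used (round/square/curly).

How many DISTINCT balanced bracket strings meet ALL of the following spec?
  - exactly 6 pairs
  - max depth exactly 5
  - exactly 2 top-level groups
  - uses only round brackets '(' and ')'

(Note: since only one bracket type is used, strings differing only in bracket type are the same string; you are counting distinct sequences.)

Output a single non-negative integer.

Spec: pairs=6 depth=5 groups=2
Count(depth <= 5) = 42
Count(depth <= 4) = 40
Count(depth == 5) = 42 - 40 = 2

Answer: 2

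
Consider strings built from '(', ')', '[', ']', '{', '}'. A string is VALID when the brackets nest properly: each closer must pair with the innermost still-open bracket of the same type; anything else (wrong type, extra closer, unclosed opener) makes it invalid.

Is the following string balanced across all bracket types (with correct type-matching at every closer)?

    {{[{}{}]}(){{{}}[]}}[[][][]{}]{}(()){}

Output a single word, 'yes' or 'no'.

Answer: yes

Derivation:
pos 0: push '{'; stack = {
pos 1: push '{'; stack = {{
pos 2: push '['; stack = {{[
pos 3: push '{'; stack = {{[{
pos 4: '}' matches '{'; pop; stack = {{[
pos 5: push '{'; stack = {{[{
pos 6: '}' matches '{'; pop; stack = {{[
pos 7: ']' matches '['; pop; stack = {{
pos 8: '}' matches '{'; pop; stack = {
pos 9: push '('; stack = {(
pos 10: ')' matches '('; pop; stack = {
pos 11: push '{'; stack = {{
pos 12: push '{'; stack = {{{
pos 13: push '{'; stack = {{{{
pos 14: '}' matches '{'; pop; stack = {{{
pos 15: '}' matches '{'; pop; stack = {{
pos 16: push '['; stack = {{[
pos 17: ']' matches '['; pop; stack = {{
pos 18: '}' matches '{'; pop; stack = {
pos 19: '}' matches '{'; pop; stack = (empty)
pos 20: push '['; stack = [
pos 21: push '['; stack = [[
pos 22: ']' matches '['; pop; stack = [
pos 23: push '['; stack = [[
pos 24: ']' matches '['; pop; stack = [
pos 25: push '['; stack = [[
pos 26: ']' matches '['; pop; stack = [
pos 27: push '{'; stack = [{
pos 28: '}' matches '{'; pop; stack = [
pos 29: ']' matches '['; pop; stack = (empty)
pos 30: push '{'; stack = {
pos 31: '}' matches '{'; pop; stack = (empty)
pos 32: push '('; stack = (
pos 33: push '('; stack = ((
pos 34: ')' matches '('; pop; stack = (
pos 35: ')' matches '('; pop; stack = (empty)
pos 36: push '{'; stack = {
pos 37: '}' matches '{'; pop; stack = (empty)
end: stack empty → VALID
Verdict: properly nested → yes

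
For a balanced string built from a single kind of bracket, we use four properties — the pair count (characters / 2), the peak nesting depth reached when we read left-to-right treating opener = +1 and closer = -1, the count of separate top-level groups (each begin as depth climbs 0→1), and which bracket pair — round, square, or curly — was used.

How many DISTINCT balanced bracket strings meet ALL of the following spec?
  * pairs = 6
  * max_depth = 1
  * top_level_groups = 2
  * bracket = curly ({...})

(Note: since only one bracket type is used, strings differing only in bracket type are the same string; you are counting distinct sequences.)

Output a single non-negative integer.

Spec: pairs=6 depth=1 groups=2
Count(depth <= 1) = 0
Count(depth <= 0) = 0
Count(depth == 1) = 0 - 0 = 0

Answer: 0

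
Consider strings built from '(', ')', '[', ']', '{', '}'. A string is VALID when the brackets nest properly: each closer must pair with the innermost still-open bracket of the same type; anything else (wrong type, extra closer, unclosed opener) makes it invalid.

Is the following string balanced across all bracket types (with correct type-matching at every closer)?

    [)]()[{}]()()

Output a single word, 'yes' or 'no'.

pos 0: push '['; stack = [
pos 1: saw closer ')' but top of stack is '[' (expected ']') → INVALID
Verdict: type mismatch at position 1: ')' closes '[' → no

Answer: no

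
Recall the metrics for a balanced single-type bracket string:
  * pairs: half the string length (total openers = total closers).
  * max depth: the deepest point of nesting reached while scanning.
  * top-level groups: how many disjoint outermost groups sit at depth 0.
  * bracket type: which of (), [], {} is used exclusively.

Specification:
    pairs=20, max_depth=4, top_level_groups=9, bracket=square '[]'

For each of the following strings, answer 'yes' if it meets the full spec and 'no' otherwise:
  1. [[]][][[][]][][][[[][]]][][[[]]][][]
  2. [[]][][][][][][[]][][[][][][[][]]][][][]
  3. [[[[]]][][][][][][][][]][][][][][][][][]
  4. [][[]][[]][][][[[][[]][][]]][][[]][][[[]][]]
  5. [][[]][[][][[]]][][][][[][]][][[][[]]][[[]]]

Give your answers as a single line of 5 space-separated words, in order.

String 1 '[[]][][[][]][][][[[][]]][][[[]]][][]': depth seq [1 2 1 0 1 0 1 2 1 2 1 0 1 0 1 0 1 2 3 2 3 2 1 0 1 0 1 2 3 2 1 0 1 0 1 0]
  -> pairs=18 depth=3 groups=10 -> no
String 2 '[[]][][][][][][[]][][[][][][[][]]][][][]': depth seq [1 2 1 0 1 0 1 0 1 0 1 0 1 0 1 2 1 0 1 0 1 2 1 2 1 2 1 2 3 2 3 2 1 0 1 0 1 0 1 0]
  -> pairs=20 depth=3 groups=12 -> no
String 3 '[[[[]]][][][][][][][][]][][][][][][][][]': depth seq [1 2 3 4 3 2 1 2 1 2 1 2 1 2 1 2 1 2 1 2 1 2 1 0 1 0 1 0 1 0 1 0 1 0 1 0 1 0 1 0]
  -> pairs=20 depth=4 groups=9 -> yes
String 4 '[][[]][[]][][][[[][[]][][]]][][[]][][[[]][]]': depth seq [1 0 1 2 1 0 1 2 1 0 1 0 1 0 1 2 3 2 3 4 3 2 3 2 3 2 1 0 1 0 1 2 1 0 1 0 1 2 3 2 1 2 1 0]
  -> pairs=22 depth=4 groups=10 -> no
String 5 '[][[]][[][][[]]][][][][[][]][][[][[]]][[[]]]': depth seq [1 0 1 2 1 0 1 2 1 2 1 2 3 2 1 0 1 0 1 0 1 0 1 2 1 2 1 0 1 0 1 2 1 2 3 2 1 0 1 2 3 2 1 0]
  -> pairs=22 depth=3 groups=10 -> no

Answer: no no yes no no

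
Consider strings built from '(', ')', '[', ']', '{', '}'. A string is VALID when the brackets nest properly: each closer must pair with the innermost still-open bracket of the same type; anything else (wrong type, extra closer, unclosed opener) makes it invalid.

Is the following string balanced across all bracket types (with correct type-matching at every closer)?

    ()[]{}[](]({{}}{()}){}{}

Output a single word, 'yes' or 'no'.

Answer: no

Derivation:
pos 0: push '('; stack = (
pos 1: ')' matches '('; pop; stack = (empty)
pos 2: push '['; stack = [
pos 3: ']' matches '['; pop; stack = (empty)
pos 4: push '{'; stack = {
pos 5: '}' matches '{'; pop; stack = (empty)
pos 6: push '['; stack = [
pos 7: ']' matches '['; pop; stack = (empty)
pos 8: push '('; stack = (
pos 9: saw closer ']' but top of stack is '(' (expected ')') → INVALID
Verdict: type mismatch at position 9: ']' closes '(' → no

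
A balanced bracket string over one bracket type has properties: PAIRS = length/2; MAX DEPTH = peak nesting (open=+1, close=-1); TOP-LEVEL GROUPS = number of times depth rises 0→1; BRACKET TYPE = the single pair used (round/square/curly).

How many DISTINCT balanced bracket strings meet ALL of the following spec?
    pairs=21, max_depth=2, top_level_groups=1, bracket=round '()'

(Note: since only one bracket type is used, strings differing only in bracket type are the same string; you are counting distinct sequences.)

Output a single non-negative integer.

Answer: 1

Derivation:
Spec: pairs=21 depth=2 groups=1
Count(depth <= 2) = 1
Count(depth <= 1) = 0
Count(depth == 2) = 1 - 0 = 1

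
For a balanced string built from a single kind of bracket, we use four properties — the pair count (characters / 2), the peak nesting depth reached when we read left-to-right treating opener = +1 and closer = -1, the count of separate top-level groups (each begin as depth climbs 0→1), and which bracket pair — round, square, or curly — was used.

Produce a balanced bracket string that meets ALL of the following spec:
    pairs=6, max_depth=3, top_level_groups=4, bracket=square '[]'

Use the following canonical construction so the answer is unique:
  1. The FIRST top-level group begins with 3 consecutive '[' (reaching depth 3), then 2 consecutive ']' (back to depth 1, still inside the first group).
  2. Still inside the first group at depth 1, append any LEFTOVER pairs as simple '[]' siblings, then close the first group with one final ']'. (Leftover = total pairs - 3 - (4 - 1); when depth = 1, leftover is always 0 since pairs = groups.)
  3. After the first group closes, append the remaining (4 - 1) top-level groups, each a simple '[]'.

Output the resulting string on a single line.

Answer: [[[]]][][][]

Derivation:
Spec: pairs=6 depth=3 groups=4
Leftover pairs = 6 - 3 - (4-1) = 0
First group: deep chain of depth 3 + 0 sibling pairs
Remaining 3 groups: simple '[]' each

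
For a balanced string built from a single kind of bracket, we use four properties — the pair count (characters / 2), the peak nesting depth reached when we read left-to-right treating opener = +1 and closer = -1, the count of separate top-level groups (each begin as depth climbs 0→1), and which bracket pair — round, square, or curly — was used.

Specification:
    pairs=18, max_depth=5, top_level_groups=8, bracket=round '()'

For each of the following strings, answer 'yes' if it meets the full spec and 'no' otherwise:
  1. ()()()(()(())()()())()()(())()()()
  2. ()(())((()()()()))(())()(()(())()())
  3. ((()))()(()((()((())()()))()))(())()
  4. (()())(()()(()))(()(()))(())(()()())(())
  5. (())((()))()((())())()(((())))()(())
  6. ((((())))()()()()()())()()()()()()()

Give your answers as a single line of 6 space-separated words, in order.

Answer: no no no no no yes

Derivation:
String 1 '()()()(()(())()()())()()(())()()()': depth seq [1 0 1 0 1 0 1 2 1 2 3 2 1 2 1 2 1 2 1 0 1 0 1 0 1 2 1 0 1 0 1 0 1 0]
  -> pairs=17 depth=3 groups=10 -> no
String 2 '()(())((()()()()))(())()(()(())()())': depth seq [1 0 1 2 1 0 1 2 3 2 3 2 3 2 3 2 1 0 1 2 1 0 1 0 1 2 1 2 3 2 1 2 1 2 1 0]
  -> pairs=18 depth=3 groups=6 -> no
String 3 '((()))()(()((()((())()()))()))(())()': depth seq [1 2 3 2 1 0 1 0 1 2 1 2 3 4 3 4 5 6 5 4 5 4 5 4 3 2 3 2 1 0 1 2 1 0 1 0]
  -> pairs=18 depth=6 groups=5 -> no
String 4 '(()())(()()(()))(()(()))(())(()()())(())': depth seq [1 2 1 2 1 0 1 2 1 2 1 2 3 2 1 0 1 2 1 2 3 2 1 0 1 2 1 0 1 2 1 2 1 2 1 0 1 2 1 0]
  -> pairs=20 depth=3 groups=6 -> no
String 5 '(())((()))()((())())()(((())))()(())': depth seq [1 2 1 0 1 2 3 2 1 0 1 0 1 2 3 2 1 2 1 0 1 0 1 2 3 4 3 2 1 0 1 0 1 2 1 0]
  -> pairs=18 depth=4 groups=8 -> no
String 6 '((((())))()()()()()())()()()()()()()': depth seq [1 2 3 4 5 4 3 2 1 2 1 2 1 2 1 2 1 2 1 2 1 0 1 0 1 0 1 0 1 0 1 0 1 0 1 0]
  -> pairs=18 depth=5 groups=8 -> yes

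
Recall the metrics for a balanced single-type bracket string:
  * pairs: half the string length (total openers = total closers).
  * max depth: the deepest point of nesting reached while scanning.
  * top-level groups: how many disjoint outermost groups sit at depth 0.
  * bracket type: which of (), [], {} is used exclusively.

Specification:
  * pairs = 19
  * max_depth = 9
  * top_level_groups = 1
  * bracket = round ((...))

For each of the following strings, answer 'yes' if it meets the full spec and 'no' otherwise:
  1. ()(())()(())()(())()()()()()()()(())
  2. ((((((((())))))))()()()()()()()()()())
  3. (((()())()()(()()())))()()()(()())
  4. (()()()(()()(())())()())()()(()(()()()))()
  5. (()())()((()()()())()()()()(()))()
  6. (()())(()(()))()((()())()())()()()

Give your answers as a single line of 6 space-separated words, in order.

Answer: no yes no no no no

Derivation:
String 1 '()(())()(())()(())()()()()()()()(())': depth seq [1 0 1 2 1 0 1 0 1 2 1 0 1 0 1 2 1 0 1 0 1 0 1 0 1 0 1 0 1 0 1 0 1 2 1 0]
  -> pairs=18 depth=2 groups=14 -> no
String 2 '((((((((())))))))()()()()()()()()()())': depth seq [1 2 3 4 5 6 7 8 9 8 7 6 5 4 3 2 1 2 1 2 1 2 1 2 1 2 1 2 1 2 1 2 1 2 1 2 1 0]
  -> pairs=19 depth=9 groups=1 -> yes
String 3 '(((()())()()(()()())))()()()(()())': depth seq [1 2 3 4 3 4 3 2 3 2 3 2 3 4 3 4 3 4 3 2 1 0 1 0 1 0 1 0 1 2 1 2 1 0]
  -> pairs=17 depth=4 groups=5 -> no
String 4 '(()()()(()()(())())()())()()(()(()()()))()': depth seq [1 2 1 2 1 2 1 2 3 2 3 2 3 4 3 2 3 2 1 2 1 2 1 0 1 0 1 0 1 2 1 2 3 2 3 2 3 2 1 0 1 0]
  -> pairs=21 depth=4 groups=5 -> no
String 5 '(()())()((()()()())()()()()(()))()': depth seq [1 2 1 2 1 0 1 0 1 2 3 2 3 2 3 2 3 2 1 2 1 2 1 2 1 2 1 2 3 2 1 0 1 0]
  -> pairs=17 depth=3 groups=4 -> no
String 6 '(()())(()(()))()((()())()())()()()': depth seq [1 2 1 2 1 0 1 2 1 2 3 2 1 0 1 0 1 2 3 2 3 2 1 2 1 2 1 0 1 0 1 0 1 0]
  -> pairs=17 depth=3 groups=7 -> no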